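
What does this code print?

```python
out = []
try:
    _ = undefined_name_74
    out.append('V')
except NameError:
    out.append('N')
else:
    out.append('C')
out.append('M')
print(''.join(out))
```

Execution trace: 'N' (except NameError) → 'M' (after the try/except). Output: NM

Answer: NM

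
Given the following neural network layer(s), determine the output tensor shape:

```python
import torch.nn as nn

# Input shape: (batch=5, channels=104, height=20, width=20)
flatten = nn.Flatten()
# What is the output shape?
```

Input: (5, 104, 20, 20) -> Output: (5, 41600)

Answer: (5, 41600)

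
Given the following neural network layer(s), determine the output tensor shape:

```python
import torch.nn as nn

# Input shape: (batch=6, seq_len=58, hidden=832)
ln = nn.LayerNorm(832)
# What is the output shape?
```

Input: (6, 58, 832) -> Output: (6, 58, 832)

Answer: (6, 58, 832)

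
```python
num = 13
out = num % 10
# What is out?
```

Trace:
`num = 13` → num = 13
`out = num % 10` → out = 3
So out = 3

Answer: 3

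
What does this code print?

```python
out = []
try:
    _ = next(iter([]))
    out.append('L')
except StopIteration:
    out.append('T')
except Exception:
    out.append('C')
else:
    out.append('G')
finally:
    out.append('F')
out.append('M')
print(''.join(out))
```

Execution trace: 'T' (except StopIteration) → 'F' (finally) → 'M' (after the try/except). Output: TFM

Answer: TFM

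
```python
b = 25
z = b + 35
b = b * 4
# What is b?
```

Trace:
`b = 25` → b = 25
`z = b + 35` → z = 60
`b = b * 4` → b = 100
So b = 100

Answer: 100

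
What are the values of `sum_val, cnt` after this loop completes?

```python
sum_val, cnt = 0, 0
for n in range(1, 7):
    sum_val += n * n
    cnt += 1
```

Sum of squares and count
`sum_val, cnt` takes the values: (0, 0) → (1, 0) → (1, 1) → (5, 1) → (5, 2) → (14, 2) → (14, 3) → (30, 3) → (30, 4) → (55, 4) → (55, 5) → (91, 5) → (91, 6)

Answer: 91, 6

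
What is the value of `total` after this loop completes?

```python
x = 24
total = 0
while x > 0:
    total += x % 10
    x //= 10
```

Sum digits of 24
`total` takes the values: 0 → 4 → 6

Answer: 6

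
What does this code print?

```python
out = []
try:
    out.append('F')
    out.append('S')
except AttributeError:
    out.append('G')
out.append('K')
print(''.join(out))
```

Execution trace: 'F' (try body) → 'S' (try body, no exception) → 'K' (after the try/except). Output: FSK

Answer: FSK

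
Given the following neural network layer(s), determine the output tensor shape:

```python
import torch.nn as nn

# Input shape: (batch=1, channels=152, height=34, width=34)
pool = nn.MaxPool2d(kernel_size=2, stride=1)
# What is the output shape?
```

Input: (1, 152, 34, 34) -> Output: (1, 152, 33, 33)

Answer: (1, 152, 33, 33)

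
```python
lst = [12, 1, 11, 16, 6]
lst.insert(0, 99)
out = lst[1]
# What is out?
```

Trace:
`lst = [12, 1, 11, 16, 6]` → lst = [12, 1, 11, 16, 6]
`lst.insert(0, 99)` → lst = [99, 12, 1, 11, 16, 6]
`out = lst[1]` → out = 12
So out = 12

Answer: 12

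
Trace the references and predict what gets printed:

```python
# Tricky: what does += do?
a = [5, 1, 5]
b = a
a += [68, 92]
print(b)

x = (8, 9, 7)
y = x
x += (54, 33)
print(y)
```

Key concept: += behavior differs for mutable vs immutable.
Step by step:
`a = [5, 1, 5]` → a = [5, 1, 5]
`b = a` → b = [5, 1, 5] (same object as a)
`a += [68, 92]` → a = [5, 1, 5, 68, 92] (same object as b); b = [5, 1, 5, 68, 92] (same object as a)
`print(b)` → prints [5, 1, 5, 68, 92]
`x = (8, 9, 7)` → x = (8, 9, 7)
`y = x` → y = (8, 9, 7)
`x += (54, 33)` → x = (8, 9, 7, 54, 33)
`print(y)` → prints (8, 9, 7)

Answer:
[5, 1, 5, 68, 92]
(8, 9, 7)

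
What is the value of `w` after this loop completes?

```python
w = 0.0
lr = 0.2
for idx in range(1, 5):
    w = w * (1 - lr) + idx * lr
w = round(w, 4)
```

Moving average with lr=0.2
`w` takes the values: 0.0 → 0.2 → 0.56 → 1.048 → 1.6384

Answer: 1.6384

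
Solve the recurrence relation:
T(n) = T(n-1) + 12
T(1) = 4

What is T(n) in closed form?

Unrolling: T(n) = T(1) + 12·(n-1) = 4 + 12(n-1) = 12n - 8.

Answer: T(n) = 12n - 8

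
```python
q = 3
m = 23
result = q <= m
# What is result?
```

Trace:
`q = 3` → q = 3
`m = 23` → m = 23
`result = q <= m` → result = True
So result = True

Answer: True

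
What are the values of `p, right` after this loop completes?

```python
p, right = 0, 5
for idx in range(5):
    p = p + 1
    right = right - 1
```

p goes 0→5, right goes 5→0
`p, right` takes the values: (0, 5) → (1, 5) → (1, 4) → (2, 4) → (2, 3) → (3, 3) → (3, 2) → (4, 2) → (4, 1) → (5, 1) → (5, 0)

Answer: 5, 0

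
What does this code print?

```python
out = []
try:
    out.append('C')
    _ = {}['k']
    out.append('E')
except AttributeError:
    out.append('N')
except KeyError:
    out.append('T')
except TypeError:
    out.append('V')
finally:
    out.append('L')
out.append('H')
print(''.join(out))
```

Execution trace: 'C' (try body) → 'T' (except KeyError) → 'L' (finally) → 'H' (after the try/except). Output: CTLH

Answer: CTLH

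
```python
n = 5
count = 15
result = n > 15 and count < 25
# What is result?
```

Trace:
`n = 5` → n = 5
`count = 15` → count = 15
`result = n > 15 and count < 25` → result = False
So result = False

Answer: False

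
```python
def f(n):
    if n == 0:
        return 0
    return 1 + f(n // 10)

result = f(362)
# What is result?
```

Count of digits of 362: 3

Answer: 3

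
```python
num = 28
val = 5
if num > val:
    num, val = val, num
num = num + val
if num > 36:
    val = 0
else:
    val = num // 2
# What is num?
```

Trace:
`num = 28` → num = 28
`val = 5` → val = 5
`if num > val: ...` → num > val is True → num = 5; val = 28
`num = num + val` → num = 33
`if num > 36: ...` → num > 36 is False, take else branch → val = 16
So num = 33

Answer: 33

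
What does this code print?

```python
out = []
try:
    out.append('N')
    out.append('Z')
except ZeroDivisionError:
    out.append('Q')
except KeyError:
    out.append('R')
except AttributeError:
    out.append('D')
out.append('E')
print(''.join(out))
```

Execution trace: 'N' (try body) → 'Z' (try body, no exception) → 'E' (after the try/except). Output: NZE

Answer: NZE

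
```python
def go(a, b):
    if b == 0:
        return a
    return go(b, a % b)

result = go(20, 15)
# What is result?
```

go(20, 15) -> go(15, 5) -> go(5, 0) -> 5

Answer: 5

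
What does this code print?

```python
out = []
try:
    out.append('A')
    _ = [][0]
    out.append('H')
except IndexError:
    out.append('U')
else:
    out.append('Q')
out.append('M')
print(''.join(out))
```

Execution trace: 'A' (try body) → 'U' (except IndexError) → 'M' (after the try/except). Output: AUM

Answer: AUM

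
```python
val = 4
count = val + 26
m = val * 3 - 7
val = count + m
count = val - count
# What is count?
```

Trace:
`val = 4` → val = 4
`count = val + 26` → count = 30
`m = val * 3 - 7` → m = 5
`val = count + m` → val = 35
`count = val - count` → count = 5
So count = 5

Answer: 5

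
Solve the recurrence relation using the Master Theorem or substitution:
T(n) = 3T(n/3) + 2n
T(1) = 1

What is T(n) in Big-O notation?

By Master Theorem: a=3, b=3, f(n)=2n. Since log_3(3) = 1 and f(n) = Θ(n^1), Case 2 applies. T(n) = O(n log n).

Answer: O(n log n)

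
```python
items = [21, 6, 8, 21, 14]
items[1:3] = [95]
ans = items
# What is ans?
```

Trace:
`items = [21, 6, 8, 21, 14]` → items = [21, 6, 8, 21, 14]
`items[1:3] = [95]` → items = [21, 95, 21, 14]
`ans = items` → ans = [21, 95, 21, 14]
So ans = [21, 95, 21, 14]

Answer: [21, 95, 21, 14]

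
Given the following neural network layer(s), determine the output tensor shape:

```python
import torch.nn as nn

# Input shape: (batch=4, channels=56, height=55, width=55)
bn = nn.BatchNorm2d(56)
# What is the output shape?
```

Input: (4, 56, 55, 55) -> Output: (4, 56, 55, 55)

Answer: (4, 56, 55, 55)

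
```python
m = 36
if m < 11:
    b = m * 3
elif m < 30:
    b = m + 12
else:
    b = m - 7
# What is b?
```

Trace:
`m = 36` → m = 36
`if m < 11: ...` → m < 11 is False, m < 30 is False, take else branch → b = 29
So b = 29

Answer: 29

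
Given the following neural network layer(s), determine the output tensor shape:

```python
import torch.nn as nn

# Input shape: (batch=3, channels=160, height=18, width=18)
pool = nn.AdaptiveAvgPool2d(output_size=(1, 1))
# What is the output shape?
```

Input: (3, 160, 18, 18) -> Output: (3, 160, 1, 1)

Answer: (3, 160, 1, 1)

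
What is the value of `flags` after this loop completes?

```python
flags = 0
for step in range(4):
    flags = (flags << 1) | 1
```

Build 4 consecutive 1-bits: 0b1111
`flags` takes the values: 0 → 1 → 3 → 7 → 15

Answer: 15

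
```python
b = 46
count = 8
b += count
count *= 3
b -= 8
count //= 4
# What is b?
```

Trace:
`b = 46` → b = 46
`count = 8` → count = 8
`b += count` → b = 54
`count *= 3` → count = 24
`b -= 8` → b = 46
`count //= 4` → count = 6
So b = 46

Answer: 46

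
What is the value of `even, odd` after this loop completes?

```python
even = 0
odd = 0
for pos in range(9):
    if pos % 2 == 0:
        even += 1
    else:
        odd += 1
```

Count evens and odds in range(9)
`even, odd` takes the values: (0, 0) → (1, 0) → (1, 1) → (2, 1) → (2, 2) → (3, 2) → (3, 3) → (4, 3) → (4, 4) → (5, 4)

Answer: 5, 4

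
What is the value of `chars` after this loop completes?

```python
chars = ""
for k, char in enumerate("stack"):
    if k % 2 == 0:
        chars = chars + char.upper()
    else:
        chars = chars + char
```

Uppercase even positions in 'stack'
`chars` takes the values: "" → "S" → "St" → "StA" → "StAc" → "StAcK"

Answer: "StAcK"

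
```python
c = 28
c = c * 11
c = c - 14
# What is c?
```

Trace:
`c = 28` → c = 28
`c = c * 11` → c = 308
`c = c - 14` → c = 294
So c = 294

Answer: 294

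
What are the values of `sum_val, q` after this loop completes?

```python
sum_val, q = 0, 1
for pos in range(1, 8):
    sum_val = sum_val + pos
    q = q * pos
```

Sum and factorial of 1 to 7
`sum_val, q` takes the values: (0, 1) → (1, 1) → (3, 1) → (3, 2) → (6, 2) → (6, 6) → (10, 6) → (10, 24) → (15, 24) → (15, 120) → (21, 120) → (21, 720) → (28, 720) → (28, 5040)

Answer: 28, 5040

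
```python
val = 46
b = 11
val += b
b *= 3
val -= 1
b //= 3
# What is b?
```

Trace:
`val = 46` → val = 46
`b = 11` → b = 11
`val += b` → val = 57
`b *= 3` → b = 33
`val -= 1` → val = 56
`b //= 3` → b = 11
So b = 11

Answer: 11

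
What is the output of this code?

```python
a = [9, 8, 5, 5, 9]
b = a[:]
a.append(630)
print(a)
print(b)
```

Key concept: slice [:] creates copy.
Step by step:
`a = [9, 8, 5, 5, 9]` → a = [9, 8, 5, 5, 9]
`b = a[:]` → b = [9, 8, 5, 5, 9]
`a.append(630)` → a = [9, 8, 5, 5, 9, 630]
`print(a)` → prints [9, 8, 5, 5, 9, 630]
`print(b)` → prints [9, 8, 5, 5, 9]

Answer:
[9, 8, 5, 5, 9, 630]
[9, 8, 5, 5, 9]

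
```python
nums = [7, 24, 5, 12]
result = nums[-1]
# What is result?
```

Trace:
`nums = [7, 24, 5, 12]` → nums = [7, 24, 5, 12]
`result = nums[-1]` → result = 12
So result = 12

Answer: 12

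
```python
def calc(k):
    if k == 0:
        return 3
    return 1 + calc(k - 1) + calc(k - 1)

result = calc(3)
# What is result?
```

calc(k) = 1 + 2·calc(k-1), calc(0)=3. Closed form: (3+1)·2^3 - 1 = 31.

Answer: 31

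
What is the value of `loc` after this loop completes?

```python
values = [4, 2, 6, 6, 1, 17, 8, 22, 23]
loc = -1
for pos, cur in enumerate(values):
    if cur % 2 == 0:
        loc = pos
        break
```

First even number index in [4, 2, 6, 6, 1, 17, 8, 22, 23]
`loc` takes the values: -1 → 0

Answer: 0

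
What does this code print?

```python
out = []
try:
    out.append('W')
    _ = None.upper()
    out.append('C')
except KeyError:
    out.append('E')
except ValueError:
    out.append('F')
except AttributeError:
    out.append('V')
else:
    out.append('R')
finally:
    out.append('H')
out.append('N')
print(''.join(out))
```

Execution trace: 'W' (try body) → 'V' (except AttributeError) → 'H' (finally) → 'N' (after the try/except). Output: WVHN

Answer: WVHN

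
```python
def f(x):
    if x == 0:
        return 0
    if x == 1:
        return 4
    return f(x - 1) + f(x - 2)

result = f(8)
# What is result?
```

Build up from base cases: f(0)=0, f(1)=4, f(2)=4, f(3)=8, f(4)=12, f(5)=20, f(6)=32, ..., f(8)=84

Answer: 84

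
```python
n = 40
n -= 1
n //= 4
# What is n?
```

Trace:
`n = 40` → n = 40
`n -= 1` → n = 39
`n //= 4` → n = 9
So n = 9

Answer: 9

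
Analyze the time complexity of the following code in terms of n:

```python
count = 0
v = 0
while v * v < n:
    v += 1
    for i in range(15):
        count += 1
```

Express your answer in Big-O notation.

Each loop level contributes: √n × 1. Multiplying the contributions gives O(√n).

Answer: O(√n)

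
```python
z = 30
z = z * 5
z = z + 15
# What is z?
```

Trace:
`z = 30` → z = 30
`z = z * 5` → z = 150
`z = z + 15` → z = 165
So z = 165

Answer: 165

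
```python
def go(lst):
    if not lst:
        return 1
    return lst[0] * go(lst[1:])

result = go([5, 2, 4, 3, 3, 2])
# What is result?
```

Product over [5, 2, 4, 3, 3, 2] = 5 * 2 * 4 * 3 * 3 * 2 = 720

Answer: 720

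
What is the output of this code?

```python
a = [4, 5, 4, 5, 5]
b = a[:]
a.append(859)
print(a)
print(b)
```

Key concept: slice [:] creates copy.
Step by step:
`a = [4, 5, 4, 5, 5]` → a = [4, 5, 4, 5, 5]
`b = a[:]` → b = [4, 5, 4, 5, 5]
`a.append(859)` → a = [4, 5, 4, 5, 5, 859]
`print(a)` → prints [4, 5, 4, 5, 5, 859]
`print(b)` → prints [4, 5, 4, 5, 5]

Answer:
[4, 5, 4, 5, 5, 859]
[4, 5, 4, 5, 5]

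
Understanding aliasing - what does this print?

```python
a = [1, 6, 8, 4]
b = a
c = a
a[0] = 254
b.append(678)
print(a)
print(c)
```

Key concept: multiple aliases.
Step by step:
`a = [1, 6, 8, 4]` → a = [1, 6, 8, 4]
`b = a` → b = [1, 6, 8, 4] (same object as a)
`c = a` → c = [1, 6, 8, 4] (same object as a, b)
`a[0] = 254` → a = [254, 6, 8, 4] (same object as b, c); b = [254, 6, 8, 4] (same object as a, c); c = [254, 6, 8, 4] (same object as a, b)
`b.append(678)` → a = [254, 6, 8, 4, 678] (same object as b, c); b = [254, 6, 8, 4, 678] (same object as a, c); c = [254, 6, 8, 4, 678] (same object as a, b)
`print(a)` → prints [254, 6, 8, 4, 678]
`print(c)` → prints [254, 6, 8, 4, 678]

Answer:
[254, 6, 8, 4, 678]
[254, 6, 8, 4, 678]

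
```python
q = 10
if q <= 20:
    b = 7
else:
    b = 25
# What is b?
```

Trace:
`q = 10` → q = 10
`if q <= 20: ...` → q <= 20 is True → b = 7
So b = 7

Answer: 7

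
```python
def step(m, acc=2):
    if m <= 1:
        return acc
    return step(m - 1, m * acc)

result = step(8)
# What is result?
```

Accumulator trace (n, acc): (8, 2) -> (7, 16) -> (6, 112) -> (5, 672) -> (4, 3360) -> (3, 13440) -> (2, 40320) -> (1, 80640) -> return 80640

Answer: 80640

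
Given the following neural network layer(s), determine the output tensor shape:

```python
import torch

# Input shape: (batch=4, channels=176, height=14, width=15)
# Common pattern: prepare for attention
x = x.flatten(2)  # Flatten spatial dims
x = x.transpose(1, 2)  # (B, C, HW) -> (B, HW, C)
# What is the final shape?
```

Input: (4, 176, 14, 15) -> after flatten(2): (4, 176, 210) -> Output: (4, 210, 176)

Answer: (4, 210, 176)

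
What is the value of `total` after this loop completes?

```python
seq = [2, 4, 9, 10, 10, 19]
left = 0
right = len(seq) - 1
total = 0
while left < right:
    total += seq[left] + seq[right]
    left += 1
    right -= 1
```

Sum of pairs from ends
`total` takes the values: 0 → 21 → 35 → 54

Answer: 54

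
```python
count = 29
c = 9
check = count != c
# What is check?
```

Trace:
`count = 29` → count = 29
`c = 9` → c = 9
`check = count != c` → check = True
So check = True

Answer: True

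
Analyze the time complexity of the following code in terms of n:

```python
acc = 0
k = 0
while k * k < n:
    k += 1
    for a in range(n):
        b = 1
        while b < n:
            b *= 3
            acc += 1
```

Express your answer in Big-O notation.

Each loop level contributes: √n × n × log n. Multiplying the contributions gives O(n√n log n).

Answer: O(n√n log n)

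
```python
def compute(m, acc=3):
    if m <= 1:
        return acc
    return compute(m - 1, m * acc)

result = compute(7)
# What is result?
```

Accumulator trace (n, acc): (7, 3) -> (6, 21) -> (5, 126) -> (4, 630) -> (3, 2520) -> (2, 7560) -> (1, 15120) -> return 15120

Answer: 15120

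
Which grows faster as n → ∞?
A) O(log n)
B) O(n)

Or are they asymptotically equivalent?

O(log n) vs O(n): Higher order terms dominate.

Answer: B) O(n) grows faster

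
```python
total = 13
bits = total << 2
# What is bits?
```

Trace:
`total = 13` → total = 13
`bits = total << 2` → bits = 52
So bits = 52

Answer: 52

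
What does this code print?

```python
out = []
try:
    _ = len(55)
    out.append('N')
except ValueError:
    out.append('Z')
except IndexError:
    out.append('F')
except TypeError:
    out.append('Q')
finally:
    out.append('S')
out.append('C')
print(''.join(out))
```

Execution trace: 'Q' (except TypeError) → 'S' (finally) → 'C' (after the try/except). Output: QSC

Answer: QSC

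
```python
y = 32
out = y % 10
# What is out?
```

Trace:
`y = 32` → y = 32
`out = y % 10` → out = 2
So out = 2

Answer: 2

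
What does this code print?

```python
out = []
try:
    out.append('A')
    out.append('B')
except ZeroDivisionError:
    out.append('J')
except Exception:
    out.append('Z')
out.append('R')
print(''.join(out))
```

Execution trace: 'A' (try body) → 'B' (try body, no exception) → 'R' (after the try/except). Output: ABR

Answer: ABR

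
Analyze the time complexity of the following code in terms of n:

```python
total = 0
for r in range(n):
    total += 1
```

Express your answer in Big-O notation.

Each loop level contributes: n. Multiplying the contributions gives O(n).

Answer: O(n)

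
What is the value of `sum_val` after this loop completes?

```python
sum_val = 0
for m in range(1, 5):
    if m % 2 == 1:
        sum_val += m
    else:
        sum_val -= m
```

Add odd, subtract even
`sum_val` takes the values: 0 → 1 → -1 → 2 → -2

Answer: -2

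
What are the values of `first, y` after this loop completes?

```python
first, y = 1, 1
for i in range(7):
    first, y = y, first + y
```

Fibonacci: after 7 iterations
`first, y` takes the values: (1, 1) → (1, 2) → (2, 3) → (3, 5) → (5, 8) → (8, 13) → (13, 21) → (21, 34)

Answer: 21, 34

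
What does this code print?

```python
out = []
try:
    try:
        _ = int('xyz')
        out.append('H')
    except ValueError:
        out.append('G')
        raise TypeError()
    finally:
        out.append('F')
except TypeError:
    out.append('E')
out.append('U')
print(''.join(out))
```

Execution trace: 'G' (except ValueError) → 'F' (finally) → 'E' (outer except TypeError) → 'U' (after the try/except). Output: GFEU

Answer: GFEU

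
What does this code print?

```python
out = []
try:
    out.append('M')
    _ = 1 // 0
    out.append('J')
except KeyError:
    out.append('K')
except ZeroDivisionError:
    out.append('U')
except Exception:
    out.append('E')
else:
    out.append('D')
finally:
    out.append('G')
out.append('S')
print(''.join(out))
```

Execution trace: 'M' (try body) → 'U' (except ZeroDivisionError) → 'G' (finally) → 'S' (after the try/except). Output: MUGS

Answer: MUGS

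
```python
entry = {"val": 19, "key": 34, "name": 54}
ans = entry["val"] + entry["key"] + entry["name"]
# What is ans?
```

Trace:
`entry = {"val": 19, "key": 34, "name": 54}` → entry = {'val': 19, 'key': 34, 'name': 54}
`ans = entry["val"] + entry["key"] + entry["name"]` → ans = 107
So ans = 107

Answer: 107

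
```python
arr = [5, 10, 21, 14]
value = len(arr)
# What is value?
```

Trace:
`arr = [5, 10, 21, 14]` → arr = [5, 10, 21, 14]
`value = len(arr)` → value = 4
So value = 4

Answer: 4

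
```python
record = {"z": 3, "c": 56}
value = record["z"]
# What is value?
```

Trace:
`record = {"z": 3, "c": 56}` → record = {'z': 3, 'c': 56}
`value = record["z"]` → value = 3
So value = 3

Answer: 3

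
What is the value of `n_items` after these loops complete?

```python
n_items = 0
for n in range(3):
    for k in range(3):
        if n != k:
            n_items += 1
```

3² - 3 (exclude diagonal)
`n_items` takes the values: 0 → 1 → 2 → 3 → 4 → 5 → 6

Answer: 6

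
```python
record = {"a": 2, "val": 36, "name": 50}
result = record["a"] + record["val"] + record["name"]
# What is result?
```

Trace:
`record = {"a": 2, "val": 36, "name": 50}` → record = {'a': 2, 'val': 36, 'name': 50}
`result = record["a"] + record["val"] + record["name"]` → result = 88
So result = 88

Answer: 88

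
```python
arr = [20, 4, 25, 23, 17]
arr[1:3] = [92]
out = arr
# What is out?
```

Trace:
`arr = [20, 4, 25, 23, 17]` → arr = [20, 4, 25, 23, 17]
`arr[1:3] = [92]` → arr = [20, 92, 23, 17]
`out = arr` → out = [20, 92, 23, 17]
So out = [20, 92, 23, 17]

Answer: [20, 92, 23, 17]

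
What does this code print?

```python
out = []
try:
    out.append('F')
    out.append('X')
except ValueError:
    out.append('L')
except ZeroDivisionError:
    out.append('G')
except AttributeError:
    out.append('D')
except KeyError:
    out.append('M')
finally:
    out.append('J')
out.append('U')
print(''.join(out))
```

Execution trace: 'F' (try body) → 'X' (try body, no exception) → 'J' (finally) → 'U' (after the try/except). Output: FXJU

Answer: FXJU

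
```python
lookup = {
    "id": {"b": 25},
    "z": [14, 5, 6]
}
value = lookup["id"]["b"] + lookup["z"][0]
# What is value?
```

Trace:
`lookup = { ...` → lookup = {'id': {'b': 25}, 'z': [14, 5, 6]}
`value = lookup["id"]["b"] + lookup["z"][0]` → value = 39
So value = 39

Answer: 39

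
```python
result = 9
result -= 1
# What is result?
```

Trace:
`result = 9` → result = 9
`result -= 1` → result = 8
So result = 8

Answer: 8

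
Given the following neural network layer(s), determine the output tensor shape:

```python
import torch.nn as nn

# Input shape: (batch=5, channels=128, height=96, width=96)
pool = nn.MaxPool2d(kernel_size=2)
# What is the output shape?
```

Input: (5, 128, 96, 96) -> Output: (5, 128, 48, 48)

Answer: (5, 128, 48, 48)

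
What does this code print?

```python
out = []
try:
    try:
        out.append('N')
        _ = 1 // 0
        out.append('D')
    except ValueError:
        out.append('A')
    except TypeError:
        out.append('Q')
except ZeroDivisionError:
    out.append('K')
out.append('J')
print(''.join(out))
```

Execution trace: 'N' (try body) → 'K' (outer except ZeroDivisionError) → 'J' (after the try/except). Output: NKJ

Answer: NKJ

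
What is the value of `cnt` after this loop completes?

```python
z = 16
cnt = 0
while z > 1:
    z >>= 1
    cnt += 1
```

Count right shifts until 1
`cnt` takes the values: 0 → 1 → 2 → 3 → 4

Answer: 4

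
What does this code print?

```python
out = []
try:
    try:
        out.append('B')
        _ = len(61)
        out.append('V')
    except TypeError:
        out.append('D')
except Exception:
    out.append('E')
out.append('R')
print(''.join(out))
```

Execution trace: 'B' (inner try body) → 'D' (inner except TypeError) → 'R' (after the try/except). Output: BDR

Answer: BDR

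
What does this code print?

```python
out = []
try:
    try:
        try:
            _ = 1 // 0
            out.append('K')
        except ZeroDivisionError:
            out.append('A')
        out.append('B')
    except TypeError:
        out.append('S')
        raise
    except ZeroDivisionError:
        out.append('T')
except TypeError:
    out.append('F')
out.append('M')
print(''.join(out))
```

Execution trace: 'A' (inner except ZeroDivisionError) → 'B' (try body, no exception) → 'M' (after the try/except). Output: ABM

Answer: ABM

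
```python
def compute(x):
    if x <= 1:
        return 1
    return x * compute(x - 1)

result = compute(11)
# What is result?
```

compute(11) = 11 * 10 * 9 * 8 * 7 * 6 * 5 * 4 * 3 * 2 * 1 = 39916800

Answer: 39916800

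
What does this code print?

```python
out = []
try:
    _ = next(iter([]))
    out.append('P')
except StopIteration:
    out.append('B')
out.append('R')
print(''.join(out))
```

Execution trace: 'B' (except StopIteration) → 'R' (after the try/except). Output: BR

Answer: BR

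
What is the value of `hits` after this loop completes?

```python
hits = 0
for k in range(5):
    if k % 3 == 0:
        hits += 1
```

Count numbers divisible by 3 in range(5)
`hits` takes the values: 0 → 1 → 2

Answer: 2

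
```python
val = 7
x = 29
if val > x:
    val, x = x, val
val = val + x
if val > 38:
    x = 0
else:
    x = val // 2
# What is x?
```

Trace:
`val = 7` → val = 7
`x = 29` → x = 29
`if val > x: ...` → val > x is False → no variable changes
`val = val + x` → val = 36
`if val > 38: ...` → val > 38 is False, take else branch → x = 18
So x = 18

Answer: 18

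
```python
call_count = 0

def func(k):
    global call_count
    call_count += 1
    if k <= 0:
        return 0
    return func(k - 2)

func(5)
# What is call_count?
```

Linear recursion stepping by 2: 4 calls from k=5 down to ≤0.

Answer: 4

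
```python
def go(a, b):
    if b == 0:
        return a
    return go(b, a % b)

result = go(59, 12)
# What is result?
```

go(59, 12) -> go(12, 11) -> go(11, 1) -> go(1, 0) -> 1

Answer: 1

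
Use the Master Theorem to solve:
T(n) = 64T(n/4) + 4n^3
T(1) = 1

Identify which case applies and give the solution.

a=64, b=4, f(n)=4n^3. log_4(64) = 3. Since c=3 = 3, Case 2 applies: T(n) = Θ(n^log_b(a) · log n) = O(n^3 log n).

Answer: O(n^3 log n) - Case 2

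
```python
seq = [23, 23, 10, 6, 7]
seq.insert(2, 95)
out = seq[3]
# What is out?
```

Trace:
`seq = [23, 23, 10, 6, 7]` → seq = [23, 23, 10, 6, 7]
`seq.insert(2, 95)` → seq = [23, 23, 95, 10, 6, 7]
`out = seq[3]` → out = 10
So out = 10

Answer: 10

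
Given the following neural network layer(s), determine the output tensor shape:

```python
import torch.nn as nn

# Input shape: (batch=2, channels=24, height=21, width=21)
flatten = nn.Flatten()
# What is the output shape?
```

Input: (2, 24, 21, 21) -> Output: (2, 10584)

Answer: (2, 10584)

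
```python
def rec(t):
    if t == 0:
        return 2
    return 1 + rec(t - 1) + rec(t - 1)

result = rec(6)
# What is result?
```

rec(t) = 1 + 2·rec(t-1), rec(0)=2. Closed form: (2+1)·2^6 - 1 = 191.

Answer: 191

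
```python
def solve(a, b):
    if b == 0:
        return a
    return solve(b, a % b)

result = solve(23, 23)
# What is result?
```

solve(23, 23) -> solve(23, 0) -> 23

Answer: 23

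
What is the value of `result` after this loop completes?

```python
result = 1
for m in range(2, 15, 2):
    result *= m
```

Product of even numbers 2 to 14
`result` takes the values: 1 → 2 → 8 → 48 → 384 → 3840 → 46080 → 645120

Answer: 645120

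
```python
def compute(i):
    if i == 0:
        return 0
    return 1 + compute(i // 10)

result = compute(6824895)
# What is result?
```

Count of digits of 6824895: 7

Answer: 7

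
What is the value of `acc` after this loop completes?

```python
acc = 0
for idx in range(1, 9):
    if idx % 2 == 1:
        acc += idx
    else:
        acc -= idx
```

Add odd, subtract even
`acc` takes the values: 0 → 1 → -1 → 2 → -2 → 3 → -3 → 4 → -4

Answer: -4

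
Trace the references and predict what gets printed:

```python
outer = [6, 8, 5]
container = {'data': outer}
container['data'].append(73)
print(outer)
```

Key concept: dict holds reference to list.
Step by step:
`outer = [6, 8, 5]` → outer = [6, 8, 5]
`container = {'data': outer}` → container = {'data': [6, 8, 5]}
`container['data'].append(73)` → outer = [6, 8, 5, 73]; container = {'data': [6, 8, 5, 73]}
`print(outer)` → prints [6, 8, 5, 73]

Answer: [6, 8, 5, 73]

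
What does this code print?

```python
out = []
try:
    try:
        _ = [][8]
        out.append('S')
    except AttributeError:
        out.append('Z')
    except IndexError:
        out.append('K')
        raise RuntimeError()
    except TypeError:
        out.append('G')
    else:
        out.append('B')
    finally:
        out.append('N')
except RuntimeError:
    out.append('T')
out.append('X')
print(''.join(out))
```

Execution trace: 'K' (inner except IndexError) → 'N' (inner finally) → 'T' (outer except RuntimeError) → 'X' (after the try/except). Output: KNTX

Answer: KNTX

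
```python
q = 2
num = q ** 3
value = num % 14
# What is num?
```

Trace:
`q = 2` → q = 2
`num = q ** 3` → num = 8
`value = num % 14` → value = 8
So num = 8

Answer: 8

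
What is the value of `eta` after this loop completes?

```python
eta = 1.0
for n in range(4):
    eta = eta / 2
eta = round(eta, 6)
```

Halving LR 4 times: 1 / 2^4
`eta` takes the values: 1.0 → 0.5 → 0.25 → 0.125 → 0.0625

Answer: 0.0625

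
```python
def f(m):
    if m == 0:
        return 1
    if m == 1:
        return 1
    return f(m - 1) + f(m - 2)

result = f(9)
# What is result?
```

Build up from base cases: f(0)=1, f(1)=1, f(2)=2, f(3)=3, f(4)=5, f(5)=8, f(6)=13, ..., f(9)=55

Answer: 55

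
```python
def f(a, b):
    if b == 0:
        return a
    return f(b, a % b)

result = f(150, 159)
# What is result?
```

f(150, 159) -> f(159, 150) -> f(150, 9) -> f(9, 6) -> f(6, 3) -> f(3, 0) -> 3

Answer: 3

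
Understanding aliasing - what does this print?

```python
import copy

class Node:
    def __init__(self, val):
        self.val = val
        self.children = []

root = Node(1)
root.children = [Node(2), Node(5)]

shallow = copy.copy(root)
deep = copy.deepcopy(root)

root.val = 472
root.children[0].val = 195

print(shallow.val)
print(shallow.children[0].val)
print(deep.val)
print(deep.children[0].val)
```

Key concept: deep copy with custom objects.
Step by step:
`root = Node(1)` → root = Node(val=1, children=[])
`root.children = [Node(2), Node(5)]` → root = Node(val=1, children=[Node(val=2, children=[]), Node(val=5, children=[])])
`shallow = copy.copy(root)` → shallow = Node(val=1, children=[Node(val=2, children=[]), Node(val=5, children=[])])
`deep = copy.deepcopy(root)` → deep = Node(val=1, children=[Node(val=2, children=[]), Node(val=5, children=[])])
`root.val = 472` → root = Node(val=472, children=[Node(val=2, children=[]), Node(val=5, children=[])])
`root.children[0].val = 195` → root = Node(val=472, children=[Node(val=195, children=[]), Node(val=5, children=[])]); shallow = Node(val=1, children=[Node(val=195, children=[]), Node(val=5, children=[])])
`print(shallow.val)` → prints 1
`print(shallow.children[0].val)` → prints 195
`print(deep.val)` → prints 1
`print(deep.children[0].val)` → prints 2

Answer:
1
195
1
2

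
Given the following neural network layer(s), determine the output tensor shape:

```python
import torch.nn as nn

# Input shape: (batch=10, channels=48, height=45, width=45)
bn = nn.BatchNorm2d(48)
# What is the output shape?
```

Input: (10, 48, 45, 45) -> Output: (10, 48, 45, 45)

Answer: (10, 48, 45, 45)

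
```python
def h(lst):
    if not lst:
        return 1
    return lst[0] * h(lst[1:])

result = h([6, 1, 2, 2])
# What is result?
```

Product over [6, 1, 2, 2] = 6 * 1 * 2 * 2 = 24

Answer: 24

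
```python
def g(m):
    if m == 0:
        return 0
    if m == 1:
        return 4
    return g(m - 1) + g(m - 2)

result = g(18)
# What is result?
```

Build up from base cases: g(0)=0, g(1)=4, g(2)=4, g(3)=8, g(4)=12, g(5)=20, g(6)=32, ..., g(18)=10336

Answer: 10336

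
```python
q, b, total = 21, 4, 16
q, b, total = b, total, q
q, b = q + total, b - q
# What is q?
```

Trace:
`q, b, total = 21, 4, 16` → q = 21; b = 4; total = 16
`q, b, total = b, total, q` → q = 4; b = 16; total = 21
`q, b = q + total, b - q` → q = 25; b = 12
So q = 25

Answer: 25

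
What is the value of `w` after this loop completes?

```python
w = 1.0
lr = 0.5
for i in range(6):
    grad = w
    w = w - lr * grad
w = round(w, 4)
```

Gradient descent: w = 1.0 * (1 - 0.5)^6
`w` takes the values: 1.0 → 0.5 → 0.25 → 0.125 → 0.0625 → 0.03125 → 0.015625 → 0.0156

Answer: 0.0156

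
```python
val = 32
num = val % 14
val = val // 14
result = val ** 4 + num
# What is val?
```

Trace:
`val = 32` → val = 32
`num = val % 14` → num = 4
`val = val // 14` → val = 2
`result = val ** 4 + num` → result = 20
So val = 2

Answer: 2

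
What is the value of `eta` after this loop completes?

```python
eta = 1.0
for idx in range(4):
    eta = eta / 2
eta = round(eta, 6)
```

Halving LR 4 times: 1 / 2^4
`eta` takes the values: 1.0 → 0.5 → 0.25 → 0.125 → 0.0625

Answer: 0.0625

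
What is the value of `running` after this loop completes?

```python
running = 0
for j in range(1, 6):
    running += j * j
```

Sum of squares 1² to 5² = 55
`running` takes the values: 0 → 1 → 5 → 14 → 30 → 55

Answer: 55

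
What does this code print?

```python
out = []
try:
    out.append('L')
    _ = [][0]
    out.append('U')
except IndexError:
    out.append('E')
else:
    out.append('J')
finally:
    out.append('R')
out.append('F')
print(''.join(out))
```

Execution trace: 'L' (try body) → 'E' (except IndexError) → 'R' (finally) → 'F' (after the try/except). Output: LERF

Answer: LERF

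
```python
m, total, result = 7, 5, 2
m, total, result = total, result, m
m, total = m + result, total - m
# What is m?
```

Trace:
`m, total, result = 7, 5, 2` → m = 7; total = 5; result = 2
`m, total, result = total, result, m` → m = 5; total = 2; result = 7
`m, total = m + result, total - m` → m = 12; total = -3
So m = 12

Answer: 12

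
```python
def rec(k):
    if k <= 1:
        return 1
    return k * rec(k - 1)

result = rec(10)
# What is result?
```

rec(10) = 10 * 9 * 8 * 7 * 6 * 5 * 4 * 3 * 2 * 1 = 3628800

Answer: 3628800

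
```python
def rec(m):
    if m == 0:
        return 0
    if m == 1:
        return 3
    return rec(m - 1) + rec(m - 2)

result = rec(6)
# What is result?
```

Build up from base cases: rec(0)=0, rec(1)=3, rec(2)=3, rec(3)=6, rec(4)=9, rec(5)=15, rec(6)=24

Answer: 24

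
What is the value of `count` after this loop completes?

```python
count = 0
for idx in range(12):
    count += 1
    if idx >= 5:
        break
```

Loop breaks when idx reaches 5, count is 6
`count` takes the values: 0 → 1 → 2 → 3 → 4 → 5 → 6

Answer: 6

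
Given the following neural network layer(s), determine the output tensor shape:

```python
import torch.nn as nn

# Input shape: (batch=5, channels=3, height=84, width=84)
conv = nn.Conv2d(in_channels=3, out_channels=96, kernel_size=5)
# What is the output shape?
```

Input: (5, 3, 84, 84) -> Output: (5, 96, 80, 80)

Answer: (5, 96, 80, 80)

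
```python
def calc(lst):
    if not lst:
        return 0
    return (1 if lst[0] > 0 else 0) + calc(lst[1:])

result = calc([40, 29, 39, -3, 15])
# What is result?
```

Count of positive elements in [40, 29, 39, -3, 15] = 4

Answer: 4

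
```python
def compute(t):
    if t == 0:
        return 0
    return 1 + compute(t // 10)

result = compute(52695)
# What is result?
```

Count of digits of 52695: 5

Answer: 5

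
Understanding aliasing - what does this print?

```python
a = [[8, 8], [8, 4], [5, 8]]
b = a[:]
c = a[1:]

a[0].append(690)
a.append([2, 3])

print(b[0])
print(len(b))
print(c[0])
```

Key concept: slice with nested mutation.
Step by step:
`a = [[8, 8], [8, 4], [5, 8]]` → a = [[8, 8], [8, 4], [5, 8]]
`b = a[:]` → b = [[8, 8], [8, 4], [5, 8]]
`c = a[1:]` → c = [[8, 4], [5, 8]]
`a[0].append(690)` → a = [[8, 8, 690], [8, 4], [5, 8]]; b = [[8, 8, 690], [8, 4], [5, 8]]
`a.append([2, 3])` → a = [[8, 8, 690], [8, 4], [5, 8], [2, 3]]
`print(b[0])` → prints [8, 8, 690]
`print(len(b))` → prints 3
`print(c[0])` → prints [8, 4]

Answer:
[8, 8, 690]
3
[8, 4]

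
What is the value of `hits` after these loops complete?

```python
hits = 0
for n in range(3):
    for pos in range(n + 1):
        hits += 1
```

Triangle: 1 + 2 + ... + 3
`hits` takes the values: 0 → 1 → 2 → 3 → 4 → 5 → 6

Answer: 6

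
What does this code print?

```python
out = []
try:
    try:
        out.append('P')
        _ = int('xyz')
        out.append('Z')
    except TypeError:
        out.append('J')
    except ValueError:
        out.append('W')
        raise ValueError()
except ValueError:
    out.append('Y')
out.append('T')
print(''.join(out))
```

Execution trace: 'P' (inner try body) → 'W' (inner except ValueError) → 'Y' (outer except ValueError) → 'T' (after the try/except). Output: PWYT

Answer: PWYT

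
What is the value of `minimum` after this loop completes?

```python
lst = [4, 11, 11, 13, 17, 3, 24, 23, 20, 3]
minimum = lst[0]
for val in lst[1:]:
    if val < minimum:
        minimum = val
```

Minimum of [4, 11, 11, 13, 17, 3, 24, 23, 20, 3]
`minimum` takes the values: 4 → 3

Answer: 3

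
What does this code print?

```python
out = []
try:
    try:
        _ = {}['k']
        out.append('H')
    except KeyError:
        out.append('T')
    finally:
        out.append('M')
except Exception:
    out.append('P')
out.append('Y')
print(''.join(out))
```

Execution trace: 'T' (inner except KeyError) → 'M' (inner finally) → 'Y' (after the try/except). Output: TMY

Answer: TMY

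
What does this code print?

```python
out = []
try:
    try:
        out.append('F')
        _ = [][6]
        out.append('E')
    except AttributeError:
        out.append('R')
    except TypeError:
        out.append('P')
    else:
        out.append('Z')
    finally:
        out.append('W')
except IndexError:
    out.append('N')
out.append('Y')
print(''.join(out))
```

Execution trace: 'F' (try body) → 'W' (finally) → 'N' (outer except IndexError) → 'Y' (after the try/except). Output: FWNY

Answer: FWNY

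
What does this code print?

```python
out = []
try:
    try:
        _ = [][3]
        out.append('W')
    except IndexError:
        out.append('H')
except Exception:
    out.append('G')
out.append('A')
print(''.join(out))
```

Execution trace: 'H' (inner except IndexError) → 'A' (after the try/except). Output: HA

Answer: HA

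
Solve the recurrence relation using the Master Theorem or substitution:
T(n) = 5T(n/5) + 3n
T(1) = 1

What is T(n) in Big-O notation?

By Master Theorem: a=5, b=5, f(n)=3n. Since log_5(5) = 1 and f(n) = Θ(n^1), Case 2 applies. T(n) = O(n log n).

Answer: O(n log n)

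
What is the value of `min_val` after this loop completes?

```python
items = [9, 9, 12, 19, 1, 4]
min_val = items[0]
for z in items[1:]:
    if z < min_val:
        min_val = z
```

Minimum of [9, 9, 12, 19, 1, 4]
`min_val` takes the values: 9 → 1

Answer: 1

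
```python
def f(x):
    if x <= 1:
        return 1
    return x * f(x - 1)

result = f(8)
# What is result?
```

f(8) = 8 * 7 * 6 * 5 * 4 * 3 * 2 * 1 = 40320

Answer: 40320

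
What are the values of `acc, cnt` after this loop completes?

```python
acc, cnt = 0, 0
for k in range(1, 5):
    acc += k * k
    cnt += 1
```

Sum of squares and count
`acc, cnt` takes the values: (0, 0) → (1, 0) → (1, 1) → (5, 1) → (5, 2) → (14, 2) → (14, 3) → (30, 3) → (30, 4)

Answer: 30, 4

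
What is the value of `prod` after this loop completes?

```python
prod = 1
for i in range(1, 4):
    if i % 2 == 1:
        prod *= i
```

Product of odd numbers 1 to 3
`prod` takes the values: 1 → 3

Answer: 3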